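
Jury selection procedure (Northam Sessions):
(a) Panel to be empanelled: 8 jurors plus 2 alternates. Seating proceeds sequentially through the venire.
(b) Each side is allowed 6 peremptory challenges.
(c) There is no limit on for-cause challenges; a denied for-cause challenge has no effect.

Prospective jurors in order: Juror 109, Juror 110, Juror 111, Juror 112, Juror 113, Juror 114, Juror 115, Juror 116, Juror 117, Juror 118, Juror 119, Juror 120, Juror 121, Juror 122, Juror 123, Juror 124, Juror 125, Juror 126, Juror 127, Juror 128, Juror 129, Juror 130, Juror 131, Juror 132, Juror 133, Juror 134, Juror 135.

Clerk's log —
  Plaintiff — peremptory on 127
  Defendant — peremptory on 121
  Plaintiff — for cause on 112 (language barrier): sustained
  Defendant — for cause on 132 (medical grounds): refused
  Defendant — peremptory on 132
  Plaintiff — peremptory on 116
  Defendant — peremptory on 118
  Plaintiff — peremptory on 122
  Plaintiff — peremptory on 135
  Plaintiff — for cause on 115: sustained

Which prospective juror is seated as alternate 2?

Removed: #112, #115, #116, #118, #121, #122, #127, #132, #135.
Seating in order: seats 1–8 → #109, #110, #111, #113, #114, #117, #119, #120; alternates → #123, #124.
So alternate 2 is #124.

124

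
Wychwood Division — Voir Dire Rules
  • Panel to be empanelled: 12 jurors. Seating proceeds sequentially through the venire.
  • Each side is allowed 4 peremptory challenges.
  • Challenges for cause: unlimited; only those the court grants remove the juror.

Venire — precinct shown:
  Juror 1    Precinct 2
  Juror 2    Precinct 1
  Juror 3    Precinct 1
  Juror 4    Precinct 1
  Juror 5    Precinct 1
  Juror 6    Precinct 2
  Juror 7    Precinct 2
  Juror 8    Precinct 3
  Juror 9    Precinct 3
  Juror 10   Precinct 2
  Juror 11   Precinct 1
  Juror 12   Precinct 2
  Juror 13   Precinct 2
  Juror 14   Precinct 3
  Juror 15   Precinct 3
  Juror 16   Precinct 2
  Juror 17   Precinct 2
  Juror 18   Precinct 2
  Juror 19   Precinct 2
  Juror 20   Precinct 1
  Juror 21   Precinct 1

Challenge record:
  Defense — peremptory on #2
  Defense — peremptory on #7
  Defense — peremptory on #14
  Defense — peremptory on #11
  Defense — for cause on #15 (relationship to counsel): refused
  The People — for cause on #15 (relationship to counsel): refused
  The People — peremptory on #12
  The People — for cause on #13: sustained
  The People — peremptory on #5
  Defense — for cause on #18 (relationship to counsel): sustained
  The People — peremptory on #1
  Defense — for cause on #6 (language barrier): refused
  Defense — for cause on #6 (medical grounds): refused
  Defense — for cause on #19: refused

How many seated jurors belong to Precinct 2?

Removed: #1, #2, #5, #7, #11, #12, #13, #14, #18.
Seated jurors 1–12: #3, #4, #6, #8, #9, #10, #15, #16, #17, #19, #20, #21.
Of those, in Precinct 2: #6, #10, #16, #17, #19 → 5.

5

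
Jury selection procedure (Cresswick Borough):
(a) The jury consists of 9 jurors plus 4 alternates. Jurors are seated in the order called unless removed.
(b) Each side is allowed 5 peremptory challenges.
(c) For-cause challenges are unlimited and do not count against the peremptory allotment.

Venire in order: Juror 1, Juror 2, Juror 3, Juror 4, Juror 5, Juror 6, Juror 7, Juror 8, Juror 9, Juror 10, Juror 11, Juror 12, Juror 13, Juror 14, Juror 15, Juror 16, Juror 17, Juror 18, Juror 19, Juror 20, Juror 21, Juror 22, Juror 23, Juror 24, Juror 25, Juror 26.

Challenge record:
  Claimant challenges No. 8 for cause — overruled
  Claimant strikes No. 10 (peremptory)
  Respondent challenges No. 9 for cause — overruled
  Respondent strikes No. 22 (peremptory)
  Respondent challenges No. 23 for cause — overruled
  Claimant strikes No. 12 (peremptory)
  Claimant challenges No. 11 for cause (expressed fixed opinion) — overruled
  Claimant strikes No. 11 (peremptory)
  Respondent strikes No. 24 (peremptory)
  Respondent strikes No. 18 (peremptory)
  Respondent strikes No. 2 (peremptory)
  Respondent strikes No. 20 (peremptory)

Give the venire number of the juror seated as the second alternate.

15

Removed: #2, #10, #11, #12, #18, #20, #22, #24. (#8, #9, #23 stay — for-cause denied.)
Seating in order: seats 1–9 → #1, #3, #4, #5, #6, #7, #8, #9, #13; alternates → #14, #15, #16, #17.
So alternate 2 is #15.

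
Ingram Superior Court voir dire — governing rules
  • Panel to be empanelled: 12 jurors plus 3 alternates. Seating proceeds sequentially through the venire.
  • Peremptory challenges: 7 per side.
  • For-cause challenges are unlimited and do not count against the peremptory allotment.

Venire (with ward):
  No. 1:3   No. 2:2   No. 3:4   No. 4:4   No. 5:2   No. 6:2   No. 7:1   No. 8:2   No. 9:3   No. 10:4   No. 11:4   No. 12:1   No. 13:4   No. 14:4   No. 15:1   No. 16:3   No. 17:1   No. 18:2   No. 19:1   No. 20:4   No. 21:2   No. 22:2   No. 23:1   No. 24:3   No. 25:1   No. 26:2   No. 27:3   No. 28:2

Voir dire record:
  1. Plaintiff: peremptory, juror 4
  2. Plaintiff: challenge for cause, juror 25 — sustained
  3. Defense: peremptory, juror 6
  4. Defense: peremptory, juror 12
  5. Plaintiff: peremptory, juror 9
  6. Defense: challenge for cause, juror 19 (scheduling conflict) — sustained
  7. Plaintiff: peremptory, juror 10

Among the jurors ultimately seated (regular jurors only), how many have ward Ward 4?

Removed: #4, #6, #9, #10, #12, #19, #25.
Seated jurors 1–12: #1, #2, #3, #5, #7, #8, #11, #13, #14, #15, #16, #17 (alternates #18, #20, #21 not counted).
Of those, in Ward 4: #3, #11, #13, #14 → 4.

4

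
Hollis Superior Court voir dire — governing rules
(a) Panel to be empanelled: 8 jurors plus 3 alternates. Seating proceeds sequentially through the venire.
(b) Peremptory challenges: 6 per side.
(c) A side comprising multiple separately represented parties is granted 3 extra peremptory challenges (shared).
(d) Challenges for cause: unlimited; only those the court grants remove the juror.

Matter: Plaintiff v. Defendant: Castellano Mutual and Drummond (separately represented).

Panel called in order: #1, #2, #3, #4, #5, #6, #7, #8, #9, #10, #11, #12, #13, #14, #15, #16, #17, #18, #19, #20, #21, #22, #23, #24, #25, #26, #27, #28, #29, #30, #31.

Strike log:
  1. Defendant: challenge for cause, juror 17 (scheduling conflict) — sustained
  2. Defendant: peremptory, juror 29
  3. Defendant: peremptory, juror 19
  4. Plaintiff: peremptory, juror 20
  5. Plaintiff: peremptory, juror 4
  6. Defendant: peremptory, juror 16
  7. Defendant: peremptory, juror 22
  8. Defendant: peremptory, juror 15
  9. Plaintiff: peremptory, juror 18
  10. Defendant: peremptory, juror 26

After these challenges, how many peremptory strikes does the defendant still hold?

3

Defendant allotment: 6 base + 3 multi-party = 9.
Defendant peremptories used: #29, #19, #16, #22, #15, #26 — 6 (the for-cause on #17 doesn't count).
Remaining: 9 − 6 = 3.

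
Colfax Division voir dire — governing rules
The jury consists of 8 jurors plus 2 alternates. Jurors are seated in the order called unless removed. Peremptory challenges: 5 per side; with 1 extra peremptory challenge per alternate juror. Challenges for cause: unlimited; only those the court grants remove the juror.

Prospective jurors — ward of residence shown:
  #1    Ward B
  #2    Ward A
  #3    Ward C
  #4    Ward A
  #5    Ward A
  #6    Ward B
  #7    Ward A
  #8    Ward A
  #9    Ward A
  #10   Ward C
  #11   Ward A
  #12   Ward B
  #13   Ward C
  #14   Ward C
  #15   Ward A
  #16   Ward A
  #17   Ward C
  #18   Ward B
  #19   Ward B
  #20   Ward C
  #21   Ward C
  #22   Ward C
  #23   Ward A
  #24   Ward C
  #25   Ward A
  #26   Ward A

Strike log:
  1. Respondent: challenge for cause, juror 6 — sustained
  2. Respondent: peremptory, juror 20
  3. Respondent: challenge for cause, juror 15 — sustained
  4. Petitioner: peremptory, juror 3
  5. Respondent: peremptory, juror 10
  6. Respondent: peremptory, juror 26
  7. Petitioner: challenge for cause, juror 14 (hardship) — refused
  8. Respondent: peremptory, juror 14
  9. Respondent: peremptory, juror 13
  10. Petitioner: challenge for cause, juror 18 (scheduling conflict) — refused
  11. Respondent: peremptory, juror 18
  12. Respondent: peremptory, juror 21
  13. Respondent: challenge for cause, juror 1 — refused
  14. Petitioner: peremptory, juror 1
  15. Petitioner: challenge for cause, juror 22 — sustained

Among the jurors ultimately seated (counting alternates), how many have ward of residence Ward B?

1

Removed: #1, #3, #6, #10, #13, #14, #15, #18, #20, #21, #22, #26.
Seated (10 incl. alternates): #2, #4, #5, #7, #8, #9, #11, #12, #16, #17.
Of those, in Ward B: #12 → 1.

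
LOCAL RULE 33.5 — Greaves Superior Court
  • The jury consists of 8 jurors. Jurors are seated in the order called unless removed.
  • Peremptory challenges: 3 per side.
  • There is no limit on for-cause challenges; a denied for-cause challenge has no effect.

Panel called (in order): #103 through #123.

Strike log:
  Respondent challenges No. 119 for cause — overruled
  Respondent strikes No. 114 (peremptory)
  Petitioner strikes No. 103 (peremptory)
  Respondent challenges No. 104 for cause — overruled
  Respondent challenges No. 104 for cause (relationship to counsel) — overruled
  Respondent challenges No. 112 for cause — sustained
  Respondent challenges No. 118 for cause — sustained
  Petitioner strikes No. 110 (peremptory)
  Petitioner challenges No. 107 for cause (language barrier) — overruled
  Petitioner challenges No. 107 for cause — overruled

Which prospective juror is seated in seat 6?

109

Removed: #103, #110, #112, #114, #118. (#104, #107, #119 stay — for-cause denied.)
Seating in order: seats 1–8 → #104, #105, #106, #107, #108, #109, #111, #113.
So seat 6 is #109.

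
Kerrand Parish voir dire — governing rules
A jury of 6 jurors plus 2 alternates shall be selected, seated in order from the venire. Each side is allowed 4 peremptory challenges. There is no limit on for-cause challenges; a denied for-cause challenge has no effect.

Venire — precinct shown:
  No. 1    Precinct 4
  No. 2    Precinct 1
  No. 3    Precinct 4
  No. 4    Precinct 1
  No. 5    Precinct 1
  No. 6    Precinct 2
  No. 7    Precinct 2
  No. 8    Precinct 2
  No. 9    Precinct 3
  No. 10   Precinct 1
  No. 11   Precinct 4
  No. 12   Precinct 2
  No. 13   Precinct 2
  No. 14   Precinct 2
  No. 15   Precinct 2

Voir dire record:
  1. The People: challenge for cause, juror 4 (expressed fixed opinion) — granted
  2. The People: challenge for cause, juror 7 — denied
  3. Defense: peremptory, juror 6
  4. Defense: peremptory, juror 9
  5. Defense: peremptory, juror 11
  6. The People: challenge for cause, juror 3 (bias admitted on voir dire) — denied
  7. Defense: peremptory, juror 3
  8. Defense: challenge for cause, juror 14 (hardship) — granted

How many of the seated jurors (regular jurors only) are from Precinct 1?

3

Removed: #3, #4, #6, #9, #11, #14.
Seated jurors 1–6: #1, #2, #5, #7, #8, #10 (alternates #12, #13 not counted).
Of those, in Precinct 1: #2, #5, #10 → 3.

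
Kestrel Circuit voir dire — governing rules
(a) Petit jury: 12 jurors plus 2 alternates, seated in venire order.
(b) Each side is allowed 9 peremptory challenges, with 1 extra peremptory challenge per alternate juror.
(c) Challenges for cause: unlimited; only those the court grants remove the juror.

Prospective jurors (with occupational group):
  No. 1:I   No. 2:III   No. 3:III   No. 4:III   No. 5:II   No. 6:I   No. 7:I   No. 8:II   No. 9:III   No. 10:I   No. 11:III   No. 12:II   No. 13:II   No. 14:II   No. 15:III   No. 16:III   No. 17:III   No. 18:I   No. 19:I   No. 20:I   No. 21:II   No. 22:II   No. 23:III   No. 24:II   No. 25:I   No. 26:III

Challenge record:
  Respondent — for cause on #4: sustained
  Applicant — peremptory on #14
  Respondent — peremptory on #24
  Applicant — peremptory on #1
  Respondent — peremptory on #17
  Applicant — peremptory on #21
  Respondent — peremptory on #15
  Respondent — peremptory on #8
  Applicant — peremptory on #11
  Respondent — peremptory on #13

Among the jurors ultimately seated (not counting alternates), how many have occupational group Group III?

4

Removed: #1, #4, #8, #11, #13, #14, #15, #17, #21, #24.
Seated jurors 1–12: #2, #3, #5, #6, #7, #9, #10, #12, #16, #18, #19, #20 (alternates #22, #23 not counted).
Of those, in Group III: #2, #3, #9, #16 → 4.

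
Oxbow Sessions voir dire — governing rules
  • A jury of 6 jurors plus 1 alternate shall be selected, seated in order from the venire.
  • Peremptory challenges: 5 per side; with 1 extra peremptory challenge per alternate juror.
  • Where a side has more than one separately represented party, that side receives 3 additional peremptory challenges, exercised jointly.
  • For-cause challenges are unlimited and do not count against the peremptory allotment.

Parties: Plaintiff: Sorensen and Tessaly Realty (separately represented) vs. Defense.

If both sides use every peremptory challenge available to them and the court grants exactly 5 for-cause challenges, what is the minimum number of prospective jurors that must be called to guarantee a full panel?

Seats to fill: 6 + 1 alternates = 7.
Peremptories — Plaintiff: 5 + 1×1 + 3 = 9; Defense: 5 + 1×1 = 6; total 15.
For-cause removals: 5.
Minimum venire: 7 + 15 + 5 = 27.

27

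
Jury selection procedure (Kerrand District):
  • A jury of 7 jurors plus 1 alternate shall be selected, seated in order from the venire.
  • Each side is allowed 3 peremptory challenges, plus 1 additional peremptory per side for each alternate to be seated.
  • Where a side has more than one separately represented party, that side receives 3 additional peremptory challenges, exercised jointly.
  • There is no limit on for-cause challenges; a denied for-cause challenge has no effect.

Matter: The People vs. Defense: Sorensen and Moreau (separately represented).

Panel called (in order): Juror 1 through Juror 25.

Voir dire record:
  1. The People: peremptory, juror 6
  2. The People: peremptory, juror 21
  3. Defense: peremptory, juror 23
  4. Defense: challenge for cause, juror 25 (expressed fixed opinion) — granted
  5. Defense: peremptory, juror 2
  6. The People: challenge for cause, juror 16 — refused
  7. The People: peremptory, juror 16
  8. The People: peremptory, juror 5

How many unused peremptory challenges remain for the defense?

Defense allotment: 3 base + 1 × 1 alternate + 3 multi-party = 7.
Defense peremptories used: #23, #2 — 2 (the for-cause on #25 doesn't count).
Remaining: 7 − 2 = 5.

5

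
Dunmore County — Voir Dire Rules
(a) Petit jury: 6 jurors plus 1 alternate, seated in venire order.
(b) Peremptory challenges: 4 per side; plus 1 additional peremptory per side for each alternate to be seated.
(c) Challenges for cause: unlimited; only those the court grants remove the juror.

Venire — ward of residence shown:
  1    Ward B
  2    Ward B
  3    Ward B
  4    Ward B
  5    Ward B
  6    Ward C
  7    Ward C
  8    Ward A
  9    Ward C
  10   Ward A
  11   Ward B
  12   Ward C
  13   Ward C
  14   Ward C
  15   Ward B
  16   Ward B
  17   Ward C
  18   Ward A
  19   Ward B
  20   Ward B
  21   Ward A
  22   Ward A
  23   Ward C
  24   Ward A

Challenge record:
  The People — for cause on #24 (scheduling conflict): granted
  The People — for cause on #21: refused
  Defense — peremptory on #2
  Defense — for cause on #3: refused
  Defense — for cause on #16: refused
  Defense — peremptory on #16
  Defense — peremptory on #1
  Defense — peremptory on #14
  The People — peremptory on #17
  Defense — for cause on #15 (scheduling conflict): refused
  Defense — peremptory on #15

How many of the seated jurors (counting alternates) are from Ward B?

Removed: #1, #2, #14, #15, #16, #17, #24.
Seated (7 incl. alternates): #3, #4, #5, #6, #7, #8, #9.
Of those, in Ward B: #3, #4, #5 → 3.

3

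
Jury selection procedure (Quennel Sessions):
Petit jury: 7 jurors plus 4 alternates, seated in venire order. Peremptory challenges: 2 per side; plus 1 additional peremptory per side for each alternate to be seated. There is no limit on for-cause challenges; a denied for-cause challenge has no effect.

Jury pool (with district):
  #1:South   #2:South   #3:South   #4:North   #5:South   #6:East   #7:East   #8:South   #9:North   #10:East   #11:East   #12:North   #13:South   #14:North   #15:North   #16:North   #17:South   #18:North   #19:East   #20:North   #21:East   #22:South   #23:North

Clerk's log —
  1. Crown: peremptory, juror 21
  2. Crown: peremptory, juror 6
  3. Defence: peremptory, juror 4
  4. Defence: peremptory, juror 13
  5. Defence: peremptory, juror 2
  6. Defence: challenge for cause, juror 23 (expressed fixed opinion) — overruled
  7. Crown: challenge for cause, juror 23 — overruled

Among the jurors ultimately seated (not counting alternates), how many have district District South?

4

Removed: #2, #4, #6, #13, #21.
Seated jurors 1–7: #1, #3, #5, #7, #8, #9, #10 (alternates #11, #12, #14, #15 not counted).
Of those, in District South: #1, #3, #5, #8 → 4.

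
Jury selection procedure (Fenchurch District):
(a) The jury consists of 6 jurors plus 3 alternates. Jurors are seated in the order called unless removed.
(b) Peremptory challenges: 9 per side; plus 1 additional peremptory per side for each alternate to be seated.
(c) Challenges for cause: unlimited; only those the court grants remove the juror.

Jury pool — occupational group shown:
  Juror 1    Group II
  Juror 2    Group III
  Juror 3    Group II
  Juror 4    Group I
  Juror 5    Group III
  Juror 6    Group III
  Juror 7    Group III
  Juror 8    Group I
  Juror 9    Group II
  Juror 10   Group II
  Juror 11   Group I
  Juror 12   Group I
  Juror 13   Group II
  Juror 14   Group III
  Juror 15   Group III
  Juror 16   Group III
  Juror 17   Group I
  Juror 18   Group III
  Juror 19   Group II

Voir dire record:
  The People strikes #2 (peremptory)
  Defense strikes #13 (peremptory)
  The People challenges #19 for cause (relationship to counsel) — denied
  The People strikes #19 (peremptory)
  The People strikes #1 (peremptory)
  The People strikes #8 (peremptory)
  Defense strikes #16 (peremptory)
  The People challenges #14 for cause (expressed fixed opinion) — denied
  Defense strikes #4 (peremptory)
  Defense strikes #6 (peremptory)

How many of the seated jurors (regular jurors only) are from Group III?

2

Removed: #1, #2, #4, #6, #8, #13, #16, #19.
Seated jurors 1–6: #3, #5, #7, #9, #10, #11 (alternates #12, #14, #15 not counted).
Of those, in Group III: #5, #7 → 2.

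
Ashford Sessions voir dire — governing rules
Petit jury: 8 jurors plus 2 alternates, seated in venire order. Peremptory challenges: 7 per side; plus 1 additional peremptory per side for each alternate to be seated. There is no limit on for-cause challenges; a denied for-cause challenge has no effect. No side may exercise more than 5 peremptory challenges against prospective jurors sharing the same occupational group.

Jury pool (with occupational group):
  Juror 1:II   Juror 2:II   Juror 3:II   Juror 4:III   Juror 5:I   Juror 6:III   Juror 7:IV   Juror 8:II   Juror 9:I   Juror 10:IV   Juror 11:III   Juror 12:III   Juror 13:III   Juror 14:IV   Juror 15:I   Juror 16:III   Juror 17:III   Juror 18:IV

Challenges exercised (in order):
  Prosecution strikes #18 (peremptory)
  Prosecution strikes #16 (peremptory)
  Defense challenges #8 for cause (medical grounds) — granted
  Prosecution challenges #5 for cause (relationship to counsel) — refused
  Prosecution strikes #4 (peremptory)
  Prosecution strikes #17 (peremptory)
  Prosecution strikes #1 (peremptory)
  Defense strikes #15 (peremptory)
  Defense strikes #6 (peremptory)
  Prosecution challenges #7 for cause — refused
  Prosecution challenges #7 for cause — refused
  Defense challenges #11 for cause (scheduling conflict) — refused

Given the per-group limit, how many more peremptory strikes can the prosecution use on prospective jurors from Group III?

2

Prosecution peremptories so far: #18, #16, #4, #17, #1 — 5 of 9 used, 4 left overall.
Against Group III: #16, #4, #17 — 3 used; per-group cap 5 leaves 2.
Binding limit: min(4, 2) = 2.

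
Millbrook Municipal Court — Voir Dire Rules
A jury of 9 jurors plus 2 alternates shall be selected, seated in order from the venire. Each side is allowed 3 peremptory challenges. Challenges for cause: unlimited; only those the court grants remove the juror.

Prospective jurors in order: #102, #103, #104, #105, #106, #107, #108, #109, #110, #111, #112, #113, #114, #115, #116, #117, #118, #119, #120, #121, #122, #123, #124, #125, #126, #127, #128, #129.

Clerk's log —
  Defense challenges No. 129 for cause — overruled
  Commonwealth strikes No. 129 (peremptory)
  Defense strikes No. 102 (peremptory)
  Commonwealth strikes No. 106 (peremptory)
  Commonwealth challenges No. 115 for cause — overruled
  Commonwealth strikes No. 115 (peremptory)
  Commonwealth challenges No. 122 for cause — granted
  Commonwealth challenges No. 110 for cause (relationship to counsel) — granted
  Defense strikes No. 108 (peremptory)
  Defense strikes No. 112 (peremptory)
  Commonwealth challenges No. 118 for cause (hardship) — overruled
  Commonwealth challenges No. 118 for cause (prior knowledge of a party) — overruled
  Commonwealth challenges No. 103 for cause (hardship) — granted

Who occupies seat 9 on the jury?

117

Removed: #102, #103, #106, #108, #110, #112, #115, #122, #129. (#118 stays — for-cause denied.)
Seating in order: seats 1–9 → #104, #105, #107, #109, #111, #113, #114, #116, #117; alternates → #118, #119.
So seat 9 is #117.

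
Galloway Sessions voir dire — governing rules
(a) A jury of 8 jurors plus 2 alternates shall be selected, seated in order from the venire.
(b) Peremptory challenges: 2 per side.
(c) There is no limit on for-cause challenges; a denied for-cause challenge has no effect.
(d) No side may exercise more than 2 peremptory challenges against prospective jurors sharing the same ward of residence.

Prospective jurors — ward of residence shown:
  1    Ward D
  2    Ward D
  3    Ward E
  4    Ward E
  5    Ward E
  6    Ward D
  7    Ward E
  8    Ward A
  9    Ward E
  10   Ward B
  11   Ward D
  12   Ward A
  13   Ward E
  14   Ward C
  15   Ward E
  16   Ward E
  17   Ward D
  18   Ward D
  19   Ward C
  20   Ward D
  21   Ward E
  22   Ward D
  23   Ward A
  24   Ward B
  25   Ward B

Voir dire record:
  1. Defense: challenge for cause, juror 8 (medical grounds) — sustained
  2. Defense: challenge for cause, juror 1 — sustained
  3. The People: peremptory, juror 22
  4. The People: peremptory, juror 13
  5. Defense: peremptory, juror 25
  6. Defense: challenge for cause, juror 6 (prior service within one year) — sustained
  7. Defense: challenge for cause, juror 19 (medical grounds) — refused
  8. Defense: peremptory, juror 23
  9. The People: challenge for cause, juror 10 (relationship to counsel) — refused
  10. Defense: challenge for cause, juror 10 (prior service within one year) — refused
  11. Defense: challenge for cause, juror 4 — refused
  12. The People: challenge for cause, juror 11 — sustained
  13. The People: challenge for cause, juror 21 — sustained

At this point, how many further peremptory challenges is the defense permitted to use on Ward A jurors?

0

Defense peremptories so far: #25, #23 — 2 of 2 used, 0 left overall.
Against Ward A: #23 — 1 used; per-ward cap 2 leaves 1.
Binding limit: min(0, 1) = 0.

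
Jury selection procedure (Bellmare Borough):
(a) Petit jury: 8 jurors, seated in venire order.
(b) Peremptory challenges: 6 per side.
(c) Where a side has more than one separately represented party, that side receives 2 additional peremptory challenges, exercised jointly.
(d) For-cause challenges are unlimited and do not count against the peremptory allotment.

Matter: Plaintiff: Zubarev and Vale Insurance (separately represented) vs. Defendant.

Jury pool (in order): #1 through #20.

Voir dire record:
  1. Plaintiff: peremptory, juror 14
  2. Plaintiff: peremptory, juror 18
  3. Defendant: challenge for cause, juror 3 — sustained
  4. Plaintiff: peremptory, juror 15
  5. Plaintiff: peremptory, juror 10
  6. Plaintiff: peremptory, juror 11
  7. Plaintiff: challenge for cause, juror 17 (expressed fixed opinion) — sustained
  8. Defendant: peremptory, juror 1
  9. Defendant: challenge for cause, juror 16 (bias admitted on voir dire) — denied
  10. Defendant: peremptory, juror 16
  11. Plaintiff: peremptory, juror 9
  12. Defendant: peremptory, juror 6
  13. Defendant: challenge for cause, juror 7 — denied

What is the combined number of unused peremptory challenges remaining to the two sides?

Plaintiff allotment: 6 base + 2 multi-party = 8. Defendant allotment: 6.
Plaintiff peremptories used: #14, #18, #15, #10, #11, #9 — 6 (the for-cause on #17 doesn't count).
Defendant peremptories used: #1, #16, #6 — 3 (for-cause on #3, #16, #7 don't count).
Remaining: (8 − 6) + (6 − 3) = 5.

5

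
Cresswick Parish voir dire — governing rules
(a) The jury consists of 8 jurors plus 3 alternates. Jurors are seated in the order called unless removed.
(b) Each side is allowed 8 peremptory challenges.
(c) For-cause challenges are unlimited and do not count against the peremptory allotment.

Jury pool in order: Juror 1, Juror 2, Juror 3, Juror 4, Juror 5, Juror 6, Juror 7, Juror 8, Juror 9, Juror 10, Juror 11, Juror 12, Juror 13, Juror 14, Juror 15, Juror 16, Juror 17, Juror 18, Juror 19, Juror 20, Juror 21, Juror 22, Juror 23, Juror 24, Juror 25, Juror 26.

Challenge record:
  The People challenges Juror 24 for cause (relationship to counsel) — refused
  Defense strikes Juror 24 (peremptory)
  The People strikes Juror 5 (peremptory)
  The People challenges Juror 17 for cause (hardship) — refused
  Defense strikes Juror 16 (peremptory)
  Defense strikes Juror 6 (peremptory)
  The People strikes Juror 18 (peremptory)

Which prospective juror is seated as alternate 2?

Removed: #5, #6, #16, #18, #24. (#17 stays — for-cause denied.)
Seating in order: seats 1–8 → #1, #2, #3, #4, #7, #8, #9, #10; alternates → #11, #12, #13.
So alternate 2 is #12.

12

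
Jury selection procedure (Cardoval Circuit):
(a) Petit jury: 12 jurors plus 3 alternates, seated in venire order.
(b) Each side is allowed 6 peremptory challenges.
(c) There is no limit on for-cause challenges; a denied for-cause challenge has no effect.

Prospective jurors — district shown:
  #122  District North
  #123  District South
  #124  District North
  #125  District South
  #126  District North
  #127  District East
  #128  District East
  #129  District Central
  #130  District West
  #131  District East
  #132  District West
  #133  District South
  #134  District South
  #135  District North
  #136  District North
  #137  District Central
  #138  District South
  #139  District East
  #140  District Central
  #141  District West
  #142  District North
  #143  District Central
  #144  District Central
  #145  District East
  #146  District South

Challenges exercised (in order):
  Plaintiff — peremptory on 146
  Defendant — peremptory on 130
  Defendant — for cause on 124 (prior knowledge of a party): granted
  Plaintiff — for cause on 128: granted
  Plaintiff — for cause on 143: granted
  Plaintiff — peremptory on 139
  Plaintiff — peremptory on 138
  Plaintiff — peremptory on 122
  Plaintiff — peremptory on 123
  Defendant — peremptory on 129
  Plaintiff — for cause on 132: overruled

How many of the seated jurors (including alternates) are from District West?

2

Removed: #122, #123, #124, #128, #129, #130, #138, #139, #143, #146.
Seated (15 incl. alternates): #125, #126, #127, #131, #132, #133, #134, #135, #136, #137, #140, #141, #142, #144, #145.
Of those, in District West: #132, #141 → 2.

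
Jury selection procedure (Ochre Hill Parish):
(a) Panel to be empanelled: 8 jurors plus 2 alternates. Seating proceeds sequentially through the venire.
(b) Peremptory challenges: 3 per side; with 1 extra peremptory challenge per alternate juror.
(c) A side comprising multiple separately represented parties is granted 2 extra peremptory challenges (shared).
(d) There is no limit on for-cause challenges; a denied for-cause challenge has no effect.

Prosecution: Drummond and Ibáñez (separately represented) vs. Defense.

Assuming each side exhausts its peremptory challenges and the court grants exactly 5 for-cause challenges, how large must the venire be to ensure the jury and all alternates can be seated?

Seats to fill: 8 + 2 alternates = 10.
Peremptories — Prosecution: 3 + 1×2 + 2 = 7; Defense: 3 + 1×2 = 5; total 12.
For-cause removals: 5.
Minimum venire: 10 + 12 + 5 = 27.

27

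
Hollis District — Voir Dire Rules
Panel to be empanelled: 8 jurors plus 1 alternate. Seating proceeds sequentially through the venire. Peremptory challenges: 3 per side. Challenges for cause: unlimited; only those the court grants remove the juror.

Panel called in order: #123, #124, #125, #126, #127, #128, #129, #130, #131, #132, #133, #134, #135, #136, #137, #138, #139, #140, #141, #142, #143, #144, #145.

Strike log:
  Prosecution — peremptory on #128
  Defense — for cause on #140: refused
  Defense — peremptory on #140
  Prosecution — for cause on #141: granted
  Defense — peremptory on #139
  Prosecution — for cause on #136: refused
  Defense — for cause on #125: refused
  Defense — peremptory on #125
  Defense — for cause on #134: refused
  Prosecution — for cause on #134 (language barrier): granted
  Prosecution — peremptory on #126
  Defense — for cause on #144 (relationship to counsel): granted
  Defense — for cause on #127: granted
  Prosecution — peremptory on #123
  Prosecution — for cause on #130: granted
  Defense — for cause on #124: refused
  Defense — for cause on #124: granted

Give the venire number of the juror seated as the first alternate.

142

Removed: #123, #124, #125, #126, #127, #128, #130, #134, #139, #140, #141, #144. (#136 stays — for-cause denied.)
Seating in order: seats 1–8 → #129, #131, #132, #133, #135, #136, #137, #138; alternates → #142.
So alternate 1 is #142.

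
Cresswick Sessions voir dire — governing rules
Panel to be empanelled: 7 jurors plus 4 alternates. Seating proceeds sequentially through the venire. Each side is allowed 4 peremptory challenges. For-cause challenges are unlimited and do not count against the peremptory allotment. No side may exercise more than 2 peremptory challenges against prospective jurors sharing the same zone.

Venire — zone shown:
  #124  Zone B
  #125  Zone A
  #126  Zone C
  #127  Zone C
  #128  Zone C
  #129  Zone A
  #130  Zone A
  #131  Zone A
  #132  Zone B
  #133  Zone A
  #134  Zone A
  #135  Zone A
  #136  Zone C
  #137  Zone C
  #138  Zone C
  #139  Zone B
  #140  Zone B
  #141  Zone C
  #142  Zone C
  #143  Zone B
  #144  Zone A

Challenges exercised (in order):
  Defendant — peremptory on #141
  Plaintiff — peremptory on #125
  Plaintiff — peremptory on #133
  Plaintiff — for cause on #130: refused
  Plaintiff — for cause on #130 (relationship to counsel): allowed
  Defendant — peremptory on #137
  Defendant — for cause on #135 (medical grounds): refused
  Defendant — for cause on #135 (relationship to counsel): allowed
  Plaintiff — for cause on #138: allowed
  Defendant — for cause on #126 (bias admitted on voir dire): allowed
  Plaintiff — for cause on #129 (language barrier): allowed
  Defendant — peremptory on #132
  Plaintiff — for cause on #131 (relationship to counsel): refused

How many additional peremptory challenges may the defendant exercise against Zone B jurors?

1

Defendant peremptories so far: #141, #137, #132 — 3 of 4 used, 1 left overall.
Against Zone B: #132 — 1 used; per-zone cap 2 leaves 1.
Binding limit: min(1, 1) = 1.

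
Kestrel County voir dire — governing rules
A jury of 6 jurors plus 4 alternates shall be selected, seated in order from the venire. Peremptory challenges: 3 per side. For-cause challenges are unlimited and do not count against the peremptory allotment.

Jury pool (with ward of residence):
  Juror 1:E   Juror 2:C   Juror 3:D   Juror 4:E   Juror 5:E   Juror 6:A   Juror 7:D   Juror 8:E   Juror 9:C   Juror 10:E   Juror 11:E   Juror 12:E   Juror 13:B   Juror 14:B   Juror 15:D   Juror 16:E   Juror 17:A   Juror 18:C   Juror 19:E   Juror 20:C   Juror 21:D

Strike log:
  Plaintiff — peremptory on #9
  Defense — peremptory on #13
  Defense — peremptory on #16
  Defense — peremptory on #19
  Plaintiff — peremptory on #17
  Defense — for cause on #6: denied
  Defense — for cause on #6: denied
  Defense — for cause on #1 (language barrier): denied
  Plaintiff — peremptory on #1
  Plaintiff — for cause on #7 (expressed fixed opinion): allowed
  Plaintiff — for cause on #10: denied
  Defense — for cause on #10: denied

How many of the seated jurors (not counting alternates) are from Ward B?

Removed: #1, #7, #9, #13, #16, #17, #19.
Seated jurors 1–6: #2, #3, #4, #5, #6, #8 (alternates #10, #11, #12, #14 not counted).
None of those are in Ward B → 0.

0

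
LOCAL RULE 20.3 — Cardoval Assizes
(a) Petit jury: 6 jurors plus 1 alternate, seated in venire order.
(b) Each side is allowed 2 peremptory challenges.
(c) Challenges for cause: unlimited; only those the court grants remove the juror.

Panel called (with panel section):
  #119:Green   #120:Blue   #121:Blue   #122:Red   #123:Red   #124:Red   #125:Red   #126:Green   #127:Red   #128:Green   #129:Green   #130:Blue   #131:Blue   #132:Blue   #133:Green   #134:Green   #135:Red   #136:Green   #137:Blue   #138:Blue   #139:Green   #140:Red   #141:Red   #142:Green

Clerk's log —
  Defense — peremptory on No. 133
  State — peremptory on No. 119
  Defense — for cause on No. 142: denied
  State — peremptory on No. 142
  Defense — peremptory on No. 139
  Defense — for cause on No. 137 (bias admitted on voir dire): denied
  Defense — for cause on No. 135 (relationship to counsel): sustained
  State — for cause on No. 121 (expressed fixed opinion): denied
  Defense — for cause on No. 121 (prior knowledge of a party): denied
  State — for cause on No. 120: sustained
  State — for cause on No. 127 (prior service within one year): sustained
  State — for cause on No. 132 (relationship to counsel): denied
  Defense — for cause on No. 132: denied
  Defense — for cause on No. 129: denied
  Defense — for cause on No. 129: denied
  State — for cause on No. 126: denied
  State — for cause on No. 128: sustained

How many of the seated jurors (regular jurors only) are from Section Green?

Removed: #119, #120, #127, #128, #133, #135, #139, #142.
Seated jurors 1–6: #121, #122, #123, #124, #125, #126 (alternates #129 not counted).
Of those, in Section Green: #126 → 1.

1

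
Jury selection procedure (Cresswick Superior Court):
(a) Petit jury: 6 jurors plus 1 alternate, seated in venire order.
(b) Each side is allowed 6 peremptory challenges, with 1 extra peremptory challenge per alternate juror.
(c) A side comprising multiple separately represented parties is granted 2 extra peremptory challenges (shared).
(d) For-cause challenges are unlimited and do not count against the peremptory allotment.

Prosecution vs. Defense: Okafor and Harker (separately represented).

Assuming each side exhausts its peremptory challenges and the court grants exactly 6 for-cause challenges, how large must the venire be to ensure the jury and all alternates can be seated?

Seats to fill: 6 + 1 alternates = 7.
Peremptories — Prosecution: 6 + 1×1 = 7; Defense: 6 + 1×1 + 2 = 9; total 16.
For-cause removals: 6.
Minimum venire: 7 + 16 + 6 = 29.

29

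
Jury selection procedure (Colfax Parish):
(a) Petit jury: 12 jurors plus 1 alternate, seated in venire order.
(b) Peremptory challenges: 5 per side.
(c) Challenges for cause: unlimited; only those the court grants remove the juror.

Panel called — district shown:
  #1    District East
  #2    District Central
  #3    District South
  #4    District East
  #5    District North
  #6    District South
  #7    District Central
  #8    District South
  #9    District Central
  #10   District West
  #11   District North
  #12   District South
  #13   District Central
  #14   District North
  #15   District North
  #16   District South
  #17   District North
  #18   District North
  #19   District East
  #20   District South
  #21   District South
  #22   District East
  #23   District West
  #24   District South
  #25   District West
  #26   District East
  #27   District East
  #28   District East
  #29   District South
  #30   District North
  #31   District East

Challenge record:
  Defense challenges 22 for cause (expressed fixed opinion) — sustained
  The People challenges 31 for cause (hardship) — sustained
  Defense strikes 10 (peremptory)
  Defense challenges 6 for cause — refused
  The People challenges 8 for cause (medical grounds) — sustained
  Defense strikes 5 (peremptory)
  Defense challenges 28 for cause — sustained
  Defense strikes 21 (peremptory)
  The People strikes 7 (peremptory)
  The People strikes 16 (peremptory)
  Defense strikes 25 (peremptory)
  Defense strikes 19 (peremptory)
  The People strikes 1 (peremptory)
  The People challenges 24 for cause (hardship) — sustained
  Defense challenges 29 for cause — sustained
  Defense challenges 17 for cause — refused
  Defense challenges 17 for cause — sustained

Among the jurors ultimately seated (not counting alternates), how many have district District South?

Removed: #1, #5, #7, #8, #10, #16, #17, #19, #21, #22, #24, #25, #28, #29, #31.
Seated jurors 1–12: #2, #3, #4, #6, #9, #11, #12, #13, #14, #15, #18, #20 (alternates #23 not counted).
Of those, in District South: #3, #6, #12, #20 → 4.

4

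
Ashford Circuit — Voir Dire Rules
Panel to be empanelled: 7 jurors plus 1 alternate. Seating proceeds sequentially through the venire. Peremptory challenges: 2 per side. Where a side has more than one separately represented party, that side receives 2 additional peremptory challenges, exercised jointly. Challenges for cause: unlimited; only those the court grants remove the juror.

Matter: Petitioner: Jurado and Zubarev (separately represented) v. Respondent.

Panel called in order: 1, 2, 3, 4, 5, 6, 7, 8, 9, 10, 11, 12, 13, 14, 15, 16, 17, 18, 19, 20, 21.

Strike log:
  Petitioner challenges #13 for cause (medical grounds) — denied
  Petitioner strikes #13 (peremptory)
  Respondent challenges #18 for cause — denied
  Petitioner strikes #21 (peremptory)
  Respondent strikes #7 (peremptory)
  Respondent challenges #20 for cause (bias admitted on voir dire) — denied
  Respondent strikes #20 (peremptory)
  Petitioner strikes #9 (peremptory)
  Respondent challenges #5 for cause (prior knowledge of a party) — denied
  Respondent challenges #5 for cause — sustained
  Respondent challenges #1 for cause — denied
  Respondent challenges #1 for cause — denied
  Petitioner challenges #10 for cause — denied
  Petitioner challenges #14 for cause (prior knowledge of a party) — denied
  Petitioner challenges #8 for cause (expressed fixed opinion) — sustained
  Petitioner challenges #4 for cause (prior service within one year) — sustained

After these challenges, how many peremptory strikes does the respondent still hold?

Respondent allotment: 2.
Respondent peremptories used: #7, #20 — 2 (for-cause on #18, #20, #5, #5, #1, #1 don't count).
Remaining: 2 − 2 = 0.

0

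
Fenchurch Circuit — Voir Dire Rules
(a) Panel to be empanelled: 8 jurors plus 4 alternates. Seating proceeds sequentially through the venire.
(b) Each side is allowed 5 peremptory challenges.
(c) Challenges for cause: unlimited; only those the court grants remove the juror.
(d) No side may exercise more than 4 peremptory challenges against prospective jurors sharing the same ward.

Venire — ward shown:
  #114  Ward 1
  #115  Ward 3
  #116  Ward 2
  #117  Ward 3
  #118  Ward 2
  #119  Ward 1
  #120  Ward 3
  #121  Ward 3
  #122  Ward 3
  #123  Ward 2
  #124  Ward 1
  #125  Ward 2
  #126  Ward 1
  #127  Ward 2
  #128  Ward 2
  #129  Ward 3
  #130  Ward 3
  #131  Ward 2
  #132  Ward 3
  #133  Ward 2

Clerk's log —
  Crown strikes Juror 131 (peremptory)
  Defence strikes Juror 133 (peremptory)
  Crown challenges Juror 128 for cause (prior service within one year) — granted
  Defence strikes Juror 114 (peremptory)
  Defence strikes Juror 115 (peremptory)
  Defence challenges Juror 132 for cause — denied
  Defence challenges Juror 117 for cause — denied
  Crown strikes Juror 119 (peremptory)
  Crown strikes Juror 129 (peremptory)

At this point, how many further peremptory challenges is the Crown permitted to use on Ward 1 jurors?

2

Crown peremptories so far: #131, #119, #129 — 3 of 5 used, 2 left overall.
Against Ward 1: #119 — 1 used; per-ward cap 4 leaves 3.
Binding limit: min(2, 3) = 2.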